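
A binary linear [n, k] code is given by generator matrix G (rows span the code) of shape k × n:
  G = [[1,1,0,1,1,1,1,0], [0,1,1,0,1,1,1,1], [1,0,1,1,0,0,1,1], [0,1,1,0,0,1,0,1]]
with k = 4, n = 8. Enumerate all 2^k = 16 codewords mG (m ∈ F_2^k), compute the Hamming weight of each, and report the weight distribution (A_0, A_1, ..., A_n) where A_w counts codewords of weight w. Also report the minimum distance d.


Weight distribution: A_0 = 1, A_1 = 2, A_2 = 1, A_4 = 3, A_5 = 6, A_6 = 3. Minimum distance d = 1.

Enumerate all 2^4 = 16 messages m ∈ F_2^4.
For each, compute codeword c = mG in F_2^8, then tally its weight.
  m = 0000 → c = 00000000, weight = 0.
  m = 1000 → c = 11011110, weight = 6.
  m = 0100 → c = 01101111, weight = 6.
  m = 1100 → c = 10110001, weight = 4.
  m = 0010 → c = 10110011, weight = 5.
  m = 1010 → c = 01101101, weight = 5.
  m = 0110 → c = 11011100, weight = 5.
  m = 1110 → c = 00000010, weight = 1.
  m = 0001 → c = 01100101, weight = 4.
  m = 1001 → c = 10111011, weight = 6.
  m = 0101 → c = 00001010, weight = 2.
  m = 1101 → c = 11010100, weight = 4.
  m = 0011 → c = 11010110, weight = 5.
  m = 1011 → c = 00001000, weight = 1.
  m = 0111 → c = 10111001, weight = 5.
  m = 1111 → c = 01100111, weight = 5.
Tally weights:
  weight 0: 1 codewords.
  weight 1: 2 codewords.
  weight 2: 1 codewords.
  weight 4: 3 codewords.
  weight 5: 6 codewords.
  weight 6: 3 codewords.
Minimum distance d = smallest w > 0 with A_w > 0 = 1.
Sanity: Σ A_w = 16 = 2^4 = 16 ✓.


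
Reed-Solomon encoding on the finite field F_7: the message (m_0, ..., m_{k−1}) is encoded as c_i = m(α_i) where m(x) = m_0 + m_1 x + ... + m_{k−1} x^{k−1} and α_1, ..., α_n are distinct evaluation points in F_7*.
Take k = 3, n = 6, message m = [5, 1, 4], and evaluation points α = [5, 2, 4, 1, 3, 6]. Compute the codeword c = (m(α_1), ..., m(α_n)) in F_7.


c = [5, 2, 3, 3, 2, 1]

Message polynomial: m(x) = 5 + 1·x + 4·x^2 (mod 7).
For each evaluation point α_i, compute m(α_i) mod 7:
  α_1 = 5: Horner steps 4 → 0 → 5, so m(5) = 5.
  α_2 = 2: Horner steps 4 → 2 → 2, so m(2) = 2.
  α_3 = 4: Horner steps 4 → 3 → 3, so m(4) = 3.
  α_4 = 1: Horner steps 4 → 5 → 3, so m(1) = 3.
  α_5 = 3: Horner steps 4 → 6 → 2, so m(3) = 2.
  α_6 = 6: Horner steps 4 → 4 → 1, so m(6) = 1.
Codeword c = [5, 2, 3, 3, 2, 1] ∈ F_7^6.


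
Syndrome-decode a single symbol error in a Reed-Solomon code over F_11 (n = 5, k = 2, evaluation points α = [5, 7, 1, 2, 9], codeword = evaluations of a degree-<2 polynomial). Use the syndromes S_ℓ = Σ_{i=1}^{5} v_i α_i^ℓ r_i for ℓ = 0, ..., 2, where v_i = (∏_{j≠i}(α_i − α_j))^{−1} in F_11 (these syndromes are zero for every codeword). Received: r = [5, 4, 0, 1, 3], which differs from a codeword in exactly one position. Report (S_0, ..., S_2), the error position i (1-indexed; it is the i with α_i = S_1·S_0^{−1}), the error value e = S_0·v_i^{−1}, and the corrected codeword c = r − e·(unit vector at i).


S = (3, 3, 3), error at position 3, error magnitude e = 4, c = [5, 4, 7, 1, 3].

Step 1: column multipliers v_i = (∏_{j≠i}(α_i − α_j))^{−1} mod 11.
  i = 1 (α = 5): (5−7)(5−1)(5−2)(5−9) = (−2)·4·3·(−4) = 96 ≡ 8, so v_1 = 8^{−1} = 7 (mod 11).
  i = 2 (α = 7): (7−5)(7−1)(7−2)(7−9) = 2·6·5·(−2) = −120 ≡ 1, so v_2 = 1^{−1} = 1 (mod 11).
  i = 3 (α = 1): (1−5)(1−7)(1−2)(1−9) = (−4)·(−6)·(−1)·(−8) = 192 ≡ 5, so v_3 = 5^{−1} = 9 (mod 11).
  i = 4 (α = 2): (2−5)(2−7)(2−1)(2−9) = (−3)·(−5)·1·(−7) = −105 ≡ 5, so v_4 = 5^{−1} = 9 (mod 11).
  i = 5 (α = 9): (9−5)(9−7)(9−1)(9−2) = 4·2·8·7 = 448 ≡ 8, so v_5 = 8^{−1} = 7 (mod 11).
  v = [7, 1, 9, 9, 7].
Step 2: syndromes of r = [5, 4, 0, 1, 3] (all sums mod 11).
  S_0 = Σ v_i r_i = 7·5 + 1·4 + 9·0 + 9·1 + 7·3 = 69 ≡ 3.
  S_1 = Σ v_i α_i r_i = 7·5·5 + 1·7·4 + 9·1·0 + 9·2·1 + 7·9·3 = 410 ≡ 3.
  α_i^2 mod 11 = [3, 5, 1, 4, 4].
  S_2 = Σ v_i α_i^2 r_i = 7·3·5 + 1·5·4 + 9·1·0 + 9·4·1 + 7·4·3 = 245 ≡ 3.
  S = (3, 3, 3) ≠ 0, so r is not a codeword (an error is present).
Step 3: locate the error. For a single error e at position i, S_ℓ = v_i·e·α_i^ℓ, so α_err = S_1/S_0.
  S_0^{−1} = 3^{−1} = 4 (mod 11), so α_err = 3·4 = 12 ≡ 1 = α_3. Error position i = 3.
  Consistency check: S_2/S_1 = 3·4 = 12 ≡ 1 = α_err ✓ (single-error assumption holds).
Step 4: error magnitude e = S_0/v_3 = S_0·∏_{j≠3}(α_3 − α_j) = 3·5 = 15 ≡ 4 (mod 11).
Step 5: correct position 3: c_3 = r_3 − e = 0 − 4 ≡ 7 (mod 11). Hence c = [5, 4, 7, 1, 3].
  Check: interpolating c through the α_i gives m(x) = 2 + 5·x (degree < 2) with m(α_i) = c_i for every i, so c is indeed a codeword.


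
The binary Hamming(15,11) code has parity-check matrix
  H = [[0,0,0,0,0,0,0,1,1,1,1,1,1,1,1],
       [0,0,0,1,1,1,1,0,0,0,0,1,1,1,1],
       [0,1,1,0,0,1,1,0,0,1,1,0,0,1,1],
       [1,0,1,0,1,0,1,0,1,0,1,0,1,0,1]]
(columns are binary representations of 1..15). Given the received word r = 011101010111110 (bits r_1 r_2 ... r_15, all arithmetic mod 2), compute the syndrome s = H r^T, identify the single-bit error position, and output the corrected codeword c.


s = (0, 1, 0, 1)^T, error position = 5, corrected codeword c = 011111010111110

Compute s = H r^T mod 2 one row at a time:
  s_1 = 1 + 0 + 1 + 1 + 1 + 1 + 1 + 0 = 6 ≡ 0 (mod 2).
  s_2 = 1 + 0 + 1 + 0 + 1 + 1 + 1 + 0 = 5 ≡ 1 (mod 2).
  s_3 = 1 + 1 + 1 + 0 + 1 + 1 + 1 + 0 = 6 ≡ 0 (mod 2).
  s_4 = 0 + 1 + 0 + 0 + 0 + 1 + 1 + 0 = 3 ≡ 1 (mod 2).
s = (0, 1, 0, 1)^T — this equals column 5 of H (binary 0101), so error is at position 5.
Correct: flip bit 5 of r = 011101010111110 to get c = 011111010111110.


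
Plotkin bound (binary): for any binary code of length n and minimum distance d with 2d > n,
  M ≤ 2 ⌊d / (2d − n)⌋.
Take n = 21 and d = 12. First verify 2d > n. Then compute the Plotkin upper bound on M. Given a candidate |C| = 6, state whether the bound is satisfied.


Plotkin bound M ≤ 8; given |C| = 6 ≤ bound (satisfied).

Check applicability: 2d = 24, n = 21.
2d − n = 3 > 0, so Plotkin applies.
Compute d/(2d−n) = 12/3 ≈ 4.0000.
⌊d/(2d−n)⌋ = 4.
Plotkin bound: M ≤ 2·4 = 8.
Given |C| = 6, check: satisfied.
This |C| is below the Plotkin bound.


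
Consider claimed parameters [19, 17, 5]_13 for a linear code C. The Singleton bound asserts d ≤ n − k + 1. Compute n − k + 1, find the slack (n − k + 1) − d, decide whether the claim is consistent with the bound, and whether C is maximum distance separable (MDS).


Singleton RHS = n − k + 1 = 3, slack = -2, bound violated (no such code; not MDS).

Singleton bound: d ≤ n − k + 1.
Here n = 19, k = 17, so n − k + 1 = 3.
Given d = 5, check d ≤ 3: NO.
Slack = (n − k + 1) − d = -2.
The slack is negative: d = 5 exceeds n − k + 1 = 3 by 2, so the Singleton bound is violated and no linear [19, 17, 5]_13 code can exist. In particular it is not MDS (MDS requires d = n − k + 1 exactly).
Description: the claimed parameters are [19, 17, 5]_13; such a code would be impossible (violates the Singleton bound).


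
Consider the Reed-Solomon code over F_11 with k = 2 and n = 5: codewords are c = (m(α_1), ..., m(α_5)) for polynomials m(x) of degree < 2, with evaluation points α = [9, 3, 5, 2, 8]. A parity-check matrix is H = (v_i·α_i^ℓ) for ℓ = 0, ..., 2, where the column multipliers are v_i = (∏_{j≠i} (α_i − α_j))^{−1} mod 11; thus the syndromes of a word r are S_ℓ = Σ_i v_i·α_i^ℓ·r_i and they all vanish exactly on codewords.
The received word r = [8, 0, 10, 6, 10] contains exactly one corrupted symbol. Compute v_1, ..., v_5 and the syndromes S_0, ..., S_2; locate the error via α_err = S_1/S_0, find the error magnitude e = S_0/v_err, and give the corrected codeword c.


S = (2, 5, 7), error at position 5, error magnitude e = 7, c = [8, 0, 10, 6, 3].

Step 1: column multipliers v_i = (∏_{j≠i}(α_i − α_j))^{−1} mod 11.
  i = 1 (α = 9): (9−3)(9−5)(9−2)(9−8) = 6·4·7·1 = 168 ≡ 3, so v_1 = 3^{−1} = 4 (mod 11).
  i = 2 (α = 3): (3−9)(3−5)(3−2)(3−8) = (−6)·(−2)·1·(−5) = −60 ≡ 6, so v_2 = 6^{−1} = 2 (mod 11).
  i = 3 (α = 5): (5−9)(5−3)(5−2)(5−8) = (−4)·2·3·(−3) = 72 ≡ 6, so v_3 = 6^{−1} = 2 (mod 11).
  i = 4 (α = 2): (2−9)(2−3)(2−5)(2−8) = (−7)·(−1)·(−3)·(−6) = 126 ≡ 5, so v_4 = 5^{−1} = 9 (mod 11).
  i = 5 (α = 8): (8−9)(8−3)(8−5)(8−2) = (−1)·5·3·6 = −90 ≡ 9, so v_5 = 9^{−1} = 5 (mod 11).
  v = [4, 2, 2, 9, 5].
Step 2: syndromes of r = [8, 0, 10, 6, 10] (all sums mod 11).
  S_0 = Σ v_i r_i = 4·8 + 2·0 + 2·10 + 9·6 + 5·10 = 156 ≡ 2.
  S_1 = Σ v_i α_i r_i = 4·9·8 + 2·3·0 + 2·5·10 + 9·2·6 + 5·8·10 = 896 ≡ 5.
  α_i^2 mod 11 = [4, 9, 3, 4, 9].
  S_2 = Σ v_i α_i^2 r_i = 4·4·8 + 2·9·0 + 2·3·10 + 9·4·6 + 5·9·10 = 854 ≡ 7.
  S = (2, 5, 7) ≠ 0, so r is not a codeword (an error is present).
Step 3: locate the error. For a single error e at position i, S_ℓ = v_i·e·α_i^ℓ, so α_err = S_1/S_0.
  S_0^{−1} = 2^{−1} = 6 (mod 11), so α_err = 5·6 = 30 ≡ 8 = α_5. Error position i = 5.
  Consistency check: S_2/S_1 = 7·9 = 63 ≡ 8 = α_err ✓ (single-error assumption holds).
Step 4: error magnitude e = S_0/v_5 = S_0·∏_{j≠5}(α_5 − α_j) = 2·9 = 18 ≡ 7 (mod 11).
Step 5: correct position 5: c_5 = r_5 − e = 10 − 7 ≡ 3 (mod 11). Hence c = [8, 0, 10, 6, 3].
  Check: interpolating c through the α_i gives m(x) = 7 + 5·x (degree < 2) with m(α_i) = c_i for every i, so c is indeed a codeword.


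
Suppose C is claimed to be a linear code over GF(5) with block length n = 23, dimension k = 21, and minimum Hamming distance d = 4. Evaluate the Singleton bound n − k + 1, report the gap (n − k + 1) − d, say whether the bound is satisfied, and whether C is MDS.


Singleton RHS = n − k + 1 = 3, slack = -1, bound violated (no such code; not MDS).

Singleton bound: d ≤ n − k + 1.
Here n = 23, k = 21, so n − k + 1 = 3.
Given d = 4, check d ≤ 3: NO.
Slack = (n − k + 1) − d = -1.
The slack is negative: d = 4 exceeds n − k + 1 = 3 by 1, so the Singleton bound is violated and no linear [23, 21, 4]_5 code can exist. In particular it is not MDS (MDS requires d = n − k + 1 exactly).
Description: the claimed parameters are [23, 21, 4]_5; such a code would be impossible (violates the Singleton bound).


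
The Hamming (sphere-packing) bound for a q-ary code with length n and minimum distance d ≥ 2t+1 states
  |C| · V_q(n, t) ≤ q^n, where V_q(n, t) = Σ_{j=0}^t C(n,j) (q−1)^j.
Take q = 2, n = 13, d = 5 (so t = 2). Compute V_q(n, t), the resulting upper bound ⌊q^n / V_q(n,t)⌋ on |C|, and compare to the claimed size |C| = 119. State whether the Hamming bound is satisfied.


V_q(n, t) = 92, q^n = 8192, Hamming bound = 89, |C| = 119 > bound (violated).

Step 1: Compute V_q(n, t) = Σ_{j=0}^2 C(n, j) (q−1)^j.
  j = 0: C(13,0)·(1)^0 = 1·1 = 1.
  j = 1: C(13,1)·(1)^1 = 13·1 = 13.
  j = 2: C(13,2)·(1)^2 = 78·1 = 78.
  V_q(n, t) = 1 + 13 + 78 = 92.
Step 2: q^n = 2^13 = 8192.
Step 3: Hamming bound ⌊q^n / V_q(n,t)⌋ = ⌊8192/92⌋ = 89.
Step 4: Compare |C| = 119 to 89: violated.
The claimed |C| lies above the Hamming bound, so no 2-ary code of length 13 with d ≥ 5 can have 119 codewords.


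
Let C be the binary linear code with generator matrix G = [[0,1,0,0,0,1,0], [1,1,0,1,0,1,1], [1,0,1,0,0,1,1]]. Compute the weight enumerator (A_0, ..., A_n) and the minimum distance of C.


Weight distribution: A_0 = 1, A_2 = 1, A_3 = 3, A_4 = 2, A_5 = 1. Minimum distance d = 2.

Enumerate all 2^3 = 8 messages m ∈ F_2^3.
For each, compute codeword c = mG in F_2^7, then tally its weight.
  m = 000 → c = 0000000, weight = 0.
  m = 100 → c = 0100010, weight = 2.
  m = 010 → c = 1101011, weight = 5.
  m = 110 → c = 1001001, weight = 3.
  m = 001 → c = 1010011, weight = 4.
  m = 101 → c = 1110001, weight = 4.
  m = 011 → c = 0111000, weight = 3.
  m = 111 → c = 0011010, weight = 3.
Tally weights:
  weight 0: 1 codewords.
  weight 2: 1 codewords.
  weight 3: 3 codewords.
  weight 4: 2 codewords.
  weight 5: 1 codewords.
Minimum distance d = smallest w > 0 with A_w > 0 = 2.
Sanity: Σ A_w = 8 = 2^3 = 8 ✓.


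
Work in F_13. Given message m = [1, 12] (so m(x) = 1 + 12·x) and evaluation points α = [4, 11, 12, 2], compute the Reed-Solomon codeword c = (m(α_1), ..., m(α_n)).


c = [10, 3, 2, 12]

Message polynomial: m(x) = 1 + 12·x (mod 13).
For each evaluation point α_i, compute m(α_i) mod 13:
  α_1 = 4: Horner steps 12 → 10, so m(4) = 10.
  α_2 = 11: Horner steps 12 → 3, so m(11) = 3.
  α_3 = 12: Horner steps 12 → 2, so m(12) = 2.
  α_4 = 2: Horner steps 12 → 12, so m(2) = 12.
Codeword c = [10, 3, 2, 12] ∈ F_13^4.


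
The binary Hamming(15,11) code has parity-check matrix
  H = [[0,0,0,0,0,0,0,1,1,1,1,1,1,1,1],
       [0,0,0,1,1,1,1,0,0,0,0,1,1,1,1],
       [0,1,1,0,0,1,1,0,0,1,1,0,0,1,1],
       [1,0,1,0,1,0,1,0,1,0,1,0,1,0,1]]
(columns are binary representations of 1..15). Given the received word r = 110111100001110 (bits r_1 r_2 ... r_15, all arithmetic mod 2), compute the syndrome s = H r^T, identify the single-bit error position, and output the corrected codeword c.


s = (1, 1, 0, 0)^T, error position = 12, corrected codeword c = 110111100000110

Compute s = H r^T mod 2 one row at a time:
  s_1 = 0 + 0 + 0 + 0 + 1 + 1 + 1 + 0 = 3 ≡ 1 (mod 2).
  s_2 = 1 + 1 + 1 + 1 + 1 + 1 + 1 + 0 = 7 ≡ 1 (mod 2).
  s_3 = 1 + 0 + 1 + 1 + 0 + 0 + 1 + 0 = 4 ≡ 0 (mod 2).
  s_4 = 1 + 0 + 1 + 1 + 0 + 0 + 1 + 0 = 4 ≡ 0 (mod 2).
s = (1, 1, 0, 0)^T — this equals column 12 of H (binary 1100), so error is at position 12.
Correct: flip bit 12 of r = 110111100001110 to get c = 110111100000110.


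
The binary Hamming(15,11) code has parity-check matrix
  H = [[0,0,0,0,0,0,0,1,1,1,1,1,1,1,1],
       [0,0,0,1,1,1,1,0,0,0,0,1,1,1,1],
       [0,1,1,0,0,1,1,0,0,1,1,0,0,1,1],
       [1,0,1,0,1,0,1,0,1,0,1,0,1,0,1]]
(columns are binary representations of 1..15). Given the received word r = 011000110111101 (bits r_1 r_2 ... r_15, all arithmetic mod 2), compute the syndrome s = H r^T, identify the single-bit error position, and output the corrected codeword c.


s = (0, 0, 0, 1)^T, error position = 1, corrected codeword c = 111000110111101

Compute s = H r^T mod 2 one row at a time:
  s_1 = 1 + 0 + 1 + 1 + 1 + 1 + 0 + 1 = 6 ≡ 0 (mod 2).
  s_2 = 0 + 0 + 0 + 1 + 1 + 1 + 0 + 1 = 4 ≡ 0 (mod 2).
  s_3 = 1 + 1 + 0 + 1 + 1 + 1 + 0 + 1 = 6 ≡ 0 (mod 2).
  s_4 = 0 + 1 + 0 + 1 + 0 + 1 + 1 + 1 = 5 ≡ 1 (mod 2).
s = (0, 0, 0, 1)^T — this equals column 1 of H (binary 0001), so error is at position 1.
Correct: flip bit 1 of r = 011000110111101 to get c = 111000110111101.


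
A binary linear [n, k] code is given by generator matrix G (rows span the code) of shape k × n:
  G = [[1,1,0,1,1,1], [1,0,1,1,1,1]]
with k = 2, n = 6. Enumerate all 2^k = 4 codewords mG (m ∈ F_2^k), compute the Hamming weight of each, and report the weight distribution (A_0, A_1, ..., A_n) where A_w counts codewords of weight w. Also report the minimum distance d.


Weight distribution: A_0 = 1, A_2 = 1, A_5 = 2. Minimum distance d = 2.

Enumerate all 2^2 = 4 messages m ∈ F_2^2.
For each, compute codeword c = mG in F_2^6, then tally its weight.
  m = 00 → c = 000000, weight = 0.
  m = 10 → c = 110111, weight = 5.
  m = 01 → c = 101111, weight = 5.
  m = 11 → c = 011000, weight = 2.
Tally weights:
  weight 0: 1 codewords.
  weight 2: 1 codewords.
  weight 5: 2 codewords.
Minimum distance d = smallest w > 0 with A_w > 0 = 2.
Sanity: Σ A_w = 4 = 2^2 = 4 ✓.


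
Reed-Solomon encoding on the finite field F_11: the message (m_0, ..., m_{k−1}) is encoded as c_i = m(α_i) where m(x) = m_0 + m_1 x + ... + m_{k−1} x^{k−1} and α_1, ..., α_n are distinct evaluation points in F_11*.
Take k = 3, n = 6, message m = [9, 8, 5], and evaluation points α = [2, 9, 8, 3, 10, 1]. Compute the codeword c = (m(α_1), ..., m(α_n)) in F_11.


c = [1, 2, 8, 1, 6, 0]

Message polynomial: m(x) = 9 + 8·x + 5·x^2 (mod 11).
For each evaluation point α_i, compute m(α_i) mod 11:
  α_1 = 2: Horner steps 5 → 7 → 1, so m(2) = 1.
  α_2 = 9: Horner steps 5 → 9 → 2, so m(9) = 2.
  α_3 = 8: Horner steps 5 → 4 → 8, so m(8) = 8.
  α_4 = 3: Horner steps 5 → 1 → 1, so m(3) = 1.
  α_5 = 10: Horner steps 5 → 3 → 6, so m(10) = 6.
  α_6 = 1: Horner steps 5 → 2 → 0, so m(1) = 0.
Codeword c = [1, 2, 8, 1, 6, 0] ∈ F_11^6.


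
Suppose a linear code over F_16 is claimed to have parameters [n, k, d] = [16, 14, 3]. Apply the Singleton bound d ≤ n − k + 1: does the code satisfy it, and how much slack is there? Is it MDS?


Singleton RHS = n − k + 1 = 3, slack = 0, bound satisfied, MDS.

Singleton bound: d ≤ n − k + 1.
Here n = 16, k = 14, so n − k + 1 = 3.
Given d = 3, check d ≤ 3: YES.
Slack = (n − k + 1) − d = 0.
The code is MDS (slack = 0).
Description: the claimed parameters are [16, 14, 3]_16; such a code would be MDS (meets Singleton bound).


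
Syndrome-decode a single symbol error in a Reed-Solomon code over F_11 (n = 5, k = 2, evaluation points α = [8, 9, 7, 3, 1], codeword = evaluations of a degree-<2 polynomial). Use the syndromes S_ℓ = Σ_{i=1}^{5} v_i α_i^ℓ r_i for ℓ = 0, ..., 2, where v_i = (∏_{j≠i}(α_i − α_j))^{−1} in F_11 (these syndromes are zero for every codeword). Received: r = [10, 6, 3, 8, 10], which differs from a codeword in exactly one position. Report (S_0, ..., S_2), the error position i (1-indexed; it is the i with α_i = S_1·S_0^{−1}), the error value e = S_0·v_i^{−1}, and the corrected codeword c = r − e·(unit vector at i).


S = (5, 5, 5), error at position 5, error magnitude e = 5, c = [10, 6, 3, 8, 5].

Step 1: column multipliers v_i = (∏_{j≠i}(α_i − α_j))^{−1} mod 11.
  i = 1 (α = 8): (8−9)(8−7)(8−3)(8−1) = (−1)·1·5·7 = −35 ≡ 9, so v_1 = 9^{−1} = 5 (mod 11).
  i = 2 (α = 9): (9−8)(9−7)(9−3)(9−1) = 1·2·6·8 = 96 ≡ 8, so v_2 = 8^{−1} = 7 (mod 11).
  i = 3 (α = 7): (7−8)(7−9)(7−3)(7−1) = (−1)·(−2)·4·6 = 48 ≡ 4, so v_3 = 4^{−1} = 3 (mod 11).
  i = 4 (α = 3): (3−8)(3−9)(3−7)(3−1) = (−5)·(−6)·(−4)·2 = −240 ≡ 2, so v_4 = 2^{−1} = 6 (mod 11).
  i = 5 (α = 1): (1−8)(1−9)(1−7)(1−3) = (−7)·(−8)·(−6)·(−2) = 672 ≡ 1, so v_5 = 1^{−1} = 1 (mod 11).
  v = [5, 7, 3, 6, 1].
Step 2: syndromes of r = [10, 6, 3, 8, 10] (all sums mod 11).
  S_0 = Σ v_i r_i = 5·10 + 7·6 + 3·3 + 6·8 + 1·10 = 159 ≡ 5.
  S_1 = Σ v_i α_i r_i = 5·8·10 + 7·9·6 + 3·7·3 + 6·3·8 + 1·1·10 = 995 ≡ 5.
  α_i^2 mod 11 = [9, 4, 5, 9, 1].
  S_2 = Σ v_i α_i^2 r_i = 5·9·10 + 7·4·6 + 3·5·3 + 6·9·8 + 1·1·10 = 1105 ≡ 5.
  S = (5, 5, 5) ≠ 0, so r is not a codeword (an error is present).
Step 3: locate the error. For a single error e at position i, S_ℓ = v_i·e·α_i^ℓ, so α_err = S_1/S_0.
  S_0^{−1} = 5^{−1} = 9 (mod 11), so α_err = 5·9 = 45 ≡ 1 = α_5. Error position i = 5.
  Consistency check: S_2/S_1 = 5·9 = 45 ≡ 1 = α_err ✓ (single-error assumption holds).
Step 4: error magnitude e = S_0/v_5 = S_0·∏_{j≠5}(α_5 − α_j) = 5·1 = 5 ≡ 5 (mod 11).
Step 5: correct position 5: c_5 = r_5 − e = 10 − 5 ≡ 5 (mod 11). Hence c = [10, 6, 3, 8, 5].
  Check: interpolating c through the α_i gives m(x) = 9 + 7·x (degree < 2) with m(α_i) = c_i for every i, so c is indeed a codeword.


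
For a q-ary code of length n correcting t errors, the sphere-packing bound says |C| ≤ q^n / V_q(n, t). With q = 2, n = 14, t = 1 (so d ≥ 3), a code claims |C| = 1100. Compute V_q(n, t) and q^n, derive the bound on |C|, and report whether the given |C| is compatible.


V_q(n, t) = 15, q^n = 16384, Hamming bound = 1092, |C| = 1100 > bound (violated).

Step 1: Compute V_q(n, t) = Σ_{j=0}^1 C(n, j) (q−1)^j.
  j = 0: C(14,0)·(1)^0 = 1·1 = 1.
  j = 1: C(14,1)·(1)^1 = 14·1 = 14.
  V_q(n, t) = 1 + 14 = 15.
Step 2: q^n = 2^14 = 16384.
Step 3: Hamming bound ⌊q^n / V_q(n,t)⌋ = ⌊16384/15⌋ = 1092.
Step 4: Compare |C| = 1100 to 1092: violated.
The claimed |C| lies above the Hamming bound, so no 2-ary code of length 14 with d ≥ 3 can have 1100 codewords.


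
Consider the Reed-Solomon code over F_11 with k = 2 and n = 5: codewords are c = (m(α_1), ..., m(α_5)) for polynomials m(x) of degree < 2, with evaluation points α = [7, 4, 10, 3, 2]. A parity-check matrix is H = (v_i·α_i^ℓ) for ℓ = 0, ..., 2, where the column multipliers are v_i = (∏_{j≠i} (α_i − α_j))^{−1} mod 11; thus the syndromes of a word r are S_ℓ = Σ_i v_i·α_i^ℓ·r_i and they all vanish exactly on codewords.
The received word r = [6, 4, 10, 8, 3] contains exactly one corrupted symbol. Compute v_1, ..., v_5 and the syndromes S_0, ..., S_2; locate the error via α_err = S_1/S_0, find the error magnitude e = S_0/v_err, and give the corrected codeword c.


S = (8, 10, 7), error at position 2, error magnitude e = 2, c = [6, 2, 10, 8, 3].

Step 1: column multipliers v_i = (∏_{j≠i}(α_i − α_j))^{−1} mod 11.
  i = 1 (α = 7): (7−4)(7−10)(7−3)(7−2) = 3·(−3)·4·5 = −180 ≡ 7, so v_1 = 7^{−1} = 8 (mod 11).
  i = 2 (α = 4): (4−7)(4−10)(4−3)(4−2) = (−3)·(−6)·1·2 = 36 ≡ 3, so v_2 = 3^{−1} = 4 (mod 11).
  i = 3 (α = 10): (10−7)(10−4)(10−3)(10−2) = 3·6·7·8 = 1008 ≡ 7, so v_3 = 7^{−1} = 8 (mod 11).
  i = 4 (α = 3): (3−7)(3−4)(3−10)(3−2) = (−4)·(−1)·(−7)·1 = −28 ≡ 5, so v_4 = 5^{−1} = 9 (mod 11).
  i = 5 (α = 2): (2−7)(2−4)(2−10)(2−3) = (−5)·(−2)·(−8)·(−1) = 80 ≡ 3, so v_5 = 3^{−1} = 4 (mod 11).
  v = [8, 4, 8, 9, 4].
Step 2: syndromes of r = [6, 4, 10, 8, 3] (all sums mod 11).
  S_0 = Σ v_i r_i = 8·6 + 4·4 + 8·10 + 9·8 + 4·3 = 228 ≡ 8.
  S_1 = Σ v_i α_i r_i = 8·7·6 + 4·4·4 + 8·10·10 + 9·3·8 + 4·2·3 = 1440 ≡ 10.
  α_i^2 mod 11 = [5, 5, 1, 9, 4].
  S_2 = Σ v_i α_i^2 r_i = 8·5·6 + 4·5·4 + 8·1·10 + 9·9·8 + 4·4·3 = 1096 ≡ 7.
  S = (8, 10, 7) ≠ 0, so r is not a codeword (an error is present).
Step 3: locate the error. For a single error e at position i, S_ℓ = v_i·e·α_i^ℓ, so α_err = S_1/S_0.
  S_0^{−1} = 8^{−1} = 7 (mod 11), so α_err = 10·7 = 70 ≡ 4 = α_2. Error position i = 2.
  Consistency check: S_2/S_1 = 7·10 = 70 ≡ 4 = α_err ✓ (single-error assumption holds).
Step 4: error magnitude e = S_0/v_2 = S_0·∏_{j≠2}(α_2 − α_j) = 8·3 = 24 ≡ 2 (mod 11).
Step 5: correct position 2: c_2 = r_2 − e = 4 − 2 ≡ 2 (mod 11). Hence c = [6, 2, 10, 8, 3].
  Check: interpolating c through the α_i gives m(x) = 4 + 5·x (degree < 2) with m(α_i) = c_i for every i, so c is indeed a codeword.


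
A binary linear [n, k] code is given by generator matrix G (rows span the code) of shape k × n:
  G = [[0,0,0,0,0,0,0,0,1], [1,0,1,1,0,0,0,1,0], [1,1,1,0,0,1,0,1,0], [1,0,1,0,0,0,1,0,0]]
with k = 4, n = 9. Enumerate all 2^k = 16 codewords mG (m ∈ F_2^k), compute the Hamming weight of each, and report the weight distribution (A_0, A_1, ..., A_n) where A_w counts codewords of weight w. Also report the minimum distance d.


Weight distribution: A_0 = 1, A_1 = 1, A_3 = 3, A_4 = 5, A_5 = 3, A_6 = 2, A_7 = 1. Minimum distance d = 1.

Enumerate all 2^4 = 16 messages m ∈ F_2^4.
For each, compute codeword c = mG in F_2^9, then tally its weight.
  m = 0000 → c = 000000000, weight = 0.
  m = 1000 → c = 000000001, weight = 1.
  m = 0100 → c = 101100010, weight = 4.
  m = 1100 → c = 101100011, weight = 5.
  m = 0010 → c = 111001010, weight = 5.
  m = 1010 → c = 111001011, weight = 6.
  m = 0110 → c = 010101000, weight = 3.
  m = 1110 → c = 010101001, weight = 4.
  m = 0001 → c = 101000100, weight = 3.
  m = 1001 → c = 101000101, weight = 4.
  m = 0101 → c = 000100110, weight = 3.
  m = 1101 → c = 000100111, weight = 4.
  m = 0011 → c = 010001110, weight = 4.
  m = 1011 → c = 010001111, weight = 5.
  m = 0111 → c = 111101100, weight = 6.
  m = 1111 → c = 111101101, weight = 7.
Tally weights:
  weight 0: 1 codewords.
  weight 1: 1 codewords.
  weight 3: 3 codewords.
  weight 4: 5 codewords.
  weight 5: 3 codewords.
  weight 6: 2 codewords.
  weight 7: 1 codewords.
Minimum distance d = smallest w > 0 with A_w > 0 = 1.
Sanity: Σ A_w = 16 = 2^4 = 16 ✓.


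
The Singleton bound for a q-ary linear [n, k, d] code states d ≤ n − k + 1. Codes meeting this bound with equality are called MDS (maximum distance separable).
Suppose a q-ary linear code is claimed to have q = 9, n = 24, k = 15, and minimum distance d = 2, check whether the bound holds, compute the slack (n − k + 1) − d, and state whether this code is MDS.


Singleton RHS = n − k + 1 = 10, slack = 8, bound satisfied, not MDS.

Singleton bound: d ≤ n − k + 1.
Here n = 24, k = 15, so n − k + 1 = 10.
Given d = 2, check d ≤ 10: YES.
Slack = (n − k + 1) − d = 8.
The code is NOT MDS (slack = 8 > 0).
Description: the claimed parameters are [24, 15, 2]_9; such a code would be non-MDS.


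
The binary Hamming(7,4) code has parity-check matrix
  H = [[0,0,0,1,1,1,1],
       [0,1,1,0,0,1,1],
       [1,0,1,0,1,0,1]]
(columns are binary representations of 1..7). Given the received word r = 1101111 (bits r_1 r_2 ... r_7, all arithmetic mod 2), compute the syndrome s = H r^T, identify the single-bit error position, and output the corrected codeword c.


s = (0, 1, 1)^T, error position = 3, corrected codeword c = 1111111

Compute s = H r^T mod 2 one row at a time:
  s_1 = 1 + 1 + 1 + 1 = 4 ≡ 0 (mod 2).
  s_2 = 1 + 0 + 1 + 1 = 3 ≡ 1 (mod 2).
  s_3 = 1 + 0 + 1 + 1 = 3 ≡ 1 (mod 2).
s = (0, 1, 1)^T — this equals column 3 of H (binary 011), so error is at position 3.
Correct: flip bit 3 of r = 1101111 to get c = 1111111.


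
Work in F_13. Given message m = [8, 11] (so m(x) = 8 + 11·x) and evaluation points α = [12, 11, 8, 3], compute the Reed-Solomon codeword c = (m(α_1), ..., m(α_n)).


c = [10, 12, 5, 2]

Message polynomial: m(x) = 8 + 11·x (mod 13).
For each evaluation point α_i, compute m(α_i) mod 13:
  α_1 = 12: Horner steps 11 → 10, so m(12) = 10.
  α_2 = 11: Horner steps 11 → 12, so m(11) = 12.
  α_3 = 8: Horner steps 11 → 5, so m(8) = 5.
  α_4 = 3: Horner steps 11 → 2, so m(3) = 2.
Codeword c = [10, 12, 5, 2] ∈ F_13^4.


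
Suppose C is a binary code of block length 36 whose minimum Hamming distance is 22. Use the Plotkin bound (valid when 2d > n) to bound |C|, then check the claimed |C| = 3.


Plotkin bound M ≤ 4; given |C| = 3 ≤ bound (satisfied).

Check applicability: 2d = 44, n = 36.
2d − n = 8 > 0, so Plotkin applies.
Compute d/(2d−n) = 22/8 ≈ 2.7500.
⌊d/(2d−n)⌋ = 2.
Plotkin bound: M ≤ 2·2 = 4.
Given |C| = 3, check: satisfied.
This |C| is below the Plotkin bound.


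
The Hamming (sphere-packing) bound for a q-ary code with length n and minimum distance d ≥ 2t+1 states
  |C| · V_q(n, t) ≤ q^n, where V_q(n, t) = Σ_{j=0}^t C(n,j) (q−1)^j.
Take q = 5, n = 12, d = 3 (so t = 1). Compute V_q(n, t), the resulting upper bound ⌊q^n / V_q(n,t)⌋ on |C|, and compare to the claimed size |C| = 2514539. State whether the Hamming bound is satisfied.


V_q(n, t) = 49, q^n = 244140625, Hamming bound = 4982461, |C| = 2514539 ≤ bound (satisfied).

Step 1: Compute V_q(n, t) = Σ_{j=0}^1 C(n, j) (q−1)^j.
  j = 0: C(12,0)·(4)^0 = 1·1 = 1.
  j = 1: C(12,1)·(4)^1 = 12·4 = 48.
  V_q(n, t) = 1 + 48 = 49.
Step 2: q^n = 5^12 = 244140625.
Step 3: Hamming bound ⌊q^n / V_q(n,t)⌋ = ⌊244140625/49⌋ = 4982461.
Step 4: Compare |C| = 2514539 to 4982461: satisfied.
The claimed |C| lies below the Hamming bound.


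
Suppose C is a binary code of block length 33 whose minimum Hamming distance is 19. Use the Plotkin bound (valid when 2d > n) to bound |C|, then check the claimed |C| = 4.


Plotkin bound M ≤ 6; given |C| = 4 ≤ bound (satisfied).

Check applicability: 2d = 38, n = 33.
2d − n = 5 > 0, so Plotkin applies.
Compute d/(2d−n) = 19/5 ≈ 3.8000.
⌊d/(2d−n)⌋ = 3.
Plotkin bound: M ≤ 2·3 = 6.
Given |C| = 4, check: satisfied.
This |C| is below the Plotkin bound.


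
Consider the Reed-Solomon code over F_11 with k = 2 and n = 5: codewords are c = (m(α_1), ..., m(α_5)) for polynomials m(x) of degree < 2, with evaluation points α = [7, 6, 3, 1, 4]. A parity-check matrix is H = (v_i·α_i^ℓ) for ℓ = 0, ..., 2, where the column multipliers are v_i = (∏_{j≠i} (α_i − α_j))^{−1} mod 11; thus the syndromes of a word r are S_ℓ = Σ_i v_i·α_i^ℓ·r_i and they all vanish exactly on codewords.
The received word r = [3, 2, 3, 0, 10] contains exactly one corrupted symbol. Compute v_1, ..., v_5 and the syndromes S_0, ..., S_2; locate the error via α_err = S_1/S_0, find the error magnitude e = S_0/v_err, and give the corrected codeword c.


S = (10, 4, 6), error at position 1, error magnitude e = 5, c = [9, 2, 3, 0, 10].

Step 1: column multipliers v_i = (∏_{j≠i}(α_i − α_j))^{−1} mod 11.
  i = 1 (α = 7): (7−6)(7−3)(7−1)(7−4) = 1·4·6·3 = 72 ≡ 6, so v_1 = 6^{−1} = 2 (mod 11).
  i = 2 (α = 6): (6−7)(6−3)(6−1)(6−4) = (−1)·3·5·2 = −30 ≡ 3, so v_2 = 3^{−1} = 4 (mod 11).
  i = 3 (α = 3): (3−7)(3−6)(3−1)(3−4) = (−4)·(−3)·2·(−1) = −24 ≡ 9, so v_3 = 9^{−1} = 5 (mod 11).
  i = 4 (α = 1): (1−7)(1−6)(1−3)(1−4) = (−6)·(−5)·(−2)·(−3) = 180 ≡ 4, so v_4 = 4^{−1} = 3 (mod 11).
  i = 5 (α = 4): (4−7)(4−6)(4−3)(4−1) = (−3)·(−2)·1·3 = 18 ≡ 7, so v_5 = 7^{−1} = 8 (mod 11).
  v = [2, 4, 5, 3, 8].
Step 2: syndromes of r = [3, 2, 3, 0, 10] (all sums mod 11).
  S_0 = Σ v_i r_i = 2·3 + 4·2 + 5·3 + 3·0 + 8·10 = 109 ≡ 10.
  S_1 = Σ v_i α_i r_i = 2·7·3 + 4·6·2 + 5·3·3 + 3·1·0 + 8·4·10 = 455 ≡ 4.
  α_i^2 mod 11 = [5, 3, 9, 1, 5].
  S_2 = Σ v_i α_i^2 r_i = 2·5·3 + 4·3·2 + 5·9·3 + 3·1·0 + 8·5·10 = 589 ≡ 6.
  S = (10, 4, 6) ≠ 0, so r is not a codeword (an error is present).
Step 3: locate the error. For a single error e at position i, S_ℓ = v_i·e·α_i^ℓ, so α_err = S_1/S_0.
  S_0^{−1} = 10^{−1} = 10 (mod 11), so α_err = 4·10 = 40 ≡ 7 = α_1. Error position i = 1.
  Consistency check: S_2/S_1 = 6·3 = 18 ≡ 7 = α_err ✓ (single-error assumption holds).
Step 4: error magnitude e = S_0/v_1 = S_0·∏_{j≠1}(α_1 − α_j) = 10·6 = 60 ≡ 5 (mod 11).
Step 5: correct position 1: c_1 = r_1 − e = 3 − 5 ≡ 9 (mod 11). Hence c = [9, 2, 3, 0, 10].
  Check: interpolating c through the α_i gives m(x) = 4 + 7·x (degree < 2) with m(α_i) = c_i for every i, so c is indeed a codeword.


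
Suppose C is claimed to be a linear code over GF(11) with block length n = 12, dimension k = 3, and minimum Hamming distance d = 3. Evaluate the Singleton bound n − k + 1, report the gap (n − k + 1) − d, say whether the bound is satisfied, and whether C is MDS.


Singleton RHS = n − k + 1 = 10, slack = 7, bound satisfied, not MDS.

Singleton bound: d ≤ n − k + 1.
Here n = 12, k = 3, so n − k + 1 = 10.
Given d = 3, check d ≤ 10: YES.
Slack = (n − k + 1) − d = 7.
The code is NOT MDS (slack = 7 > 0).
Description: the claimed parameters are [12, 3, 3]_11; such a code would be non-MDS.


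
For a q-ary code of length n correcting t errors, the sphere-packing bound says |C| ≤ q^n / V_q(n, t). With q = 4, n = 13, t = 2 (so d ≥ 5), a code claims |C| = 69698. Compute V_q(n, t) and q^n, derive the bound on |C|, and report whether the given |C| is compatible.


V_q(n, t) = 742, q^n = 67108864, Hamming bound = 90443, |C| = 69698 ≤ bound (satisfied).

Step 1: Compute V_q(n, t) = Σ_{j=0}^2 C(n, j) (q−1)^j.
  j = 0: C(13,0)·(3)^0 = 1·1 = 1.
  j = 1: C(13,1)·(3)^1 = 13·3 = 39.
  j = 2: C(13,2)·(3)^2 = 78·9 = 702.
  V_q(n, t) = 1 + 39 + 702 = 742.
Step 2: q^n = 4^13 = 67108864.
Step 3: Hamming bound ⌊q^n / V_q(n,t)⌋ = ⌊67108864/742⌋ = 90443.
Step 4: Compare |C| = 69698 to 90443: satisfied.
The claimed |C| lies below the Hamming bound.


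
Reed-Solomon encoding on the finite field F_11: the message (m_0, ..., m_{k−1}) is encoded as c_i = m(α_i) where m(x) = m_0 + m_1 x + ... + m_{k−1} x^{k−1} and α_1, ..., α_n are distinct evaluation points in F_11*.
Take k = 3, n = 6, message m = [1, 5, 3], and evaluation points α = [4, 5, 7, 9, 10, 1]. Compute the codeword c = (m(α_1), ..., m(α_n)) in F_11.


c = [3, 2, 7, 3, 10, 9]

Message polynomial: m(x) = 1 + 5·x + 3·x^2 (mod 11).
For each evaluation point α_i, compute m(α_i) mod 11:
  α_1 = 4: Horner steps 3 → 6 → 3, so m(4) = 3.
  α_2 = 5: Horner steps 3 → 9 → 2, so m(5) = 2.
  α_3 = 7: Horner steps 3 → 4 → 7, so m(7) = 7.
  α_4 = 9: Horner steps 3 → 10 → 3, so m(9) = 3.
  α_5 = 10: Horner steps 3 → 2 → 10, so m(10) = 10.
  α_6 = 1: Horner steps 3 → 8 → 9, so m(1) = 9.
Codeword c = [3, 2, 7, 3, 10, 9] ∈ F_11^6.


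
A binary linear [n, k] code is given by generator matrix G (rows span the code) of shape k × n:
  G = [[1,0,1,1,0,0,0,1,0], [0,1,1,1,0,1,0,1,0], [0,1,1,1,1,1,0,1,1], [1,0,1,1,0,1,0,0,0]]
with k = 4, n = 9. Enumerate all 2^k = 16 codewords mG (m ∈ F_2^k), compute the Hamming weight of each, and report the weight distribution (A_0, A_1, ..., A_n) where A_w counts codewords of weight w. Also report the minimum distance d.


Weight distribution: A_0 = 1, A_2 = 2, A_3 = 3, A_4 = 3, A_5 = 4, A_6 = 2, A_7 = 1. Minimum distance d = 2.

Enumerate all 2^4 = 16 messages m ∈ F_2^4.
For each, compute codeword c = mG in F_2^9, then tally its weight.
  m = 0000 → c = 000000000, weight = 0.
  m = 1000 → c = 101100010, weight = 4.
  m = 0100 → c = 011101010, weight = 5.
  m = 1100 → c = 110001000, weight = 3.
  m = 0010 → c = 011111011, weight = 7.
  m = 1010 → c = 110011001, weight = 5.
  m = 0110 → c = 000010001, weight = 2.
  m = 1110 → c = 101110011, weight = 6.
  m = 0001 → c = 101101000, weight = 4.
  m = 1001 → c = 000001010, weight = 2.
  m = 0101 → c = 110000010, weight = 3.
  m = 1101 → c = 011100000, weight = 3.
  m = 0011 → c = 110010011, weight = 5.
  m = 1011 → c = 011110001, weight = 5.
  m = 0111 → c = 101111001, weight = 6.
  m = 1111 → c = 000011011, weight = 4.
Tally weights:
  weight 0: 1 codewords.
  weight 2: 2 codewords.
  weight 3: 3 codewords.
  weight 4: 3 codewords.
  weight 5: 4 codewords.
  weight 6: 2 codewords.
  weight 7: 1 codewords.
Minimum distance d = smallest w > 0 with A_w > 0 = 2.
Sanity: Σ A_w = 16 = 2^4 = 16 ✓.


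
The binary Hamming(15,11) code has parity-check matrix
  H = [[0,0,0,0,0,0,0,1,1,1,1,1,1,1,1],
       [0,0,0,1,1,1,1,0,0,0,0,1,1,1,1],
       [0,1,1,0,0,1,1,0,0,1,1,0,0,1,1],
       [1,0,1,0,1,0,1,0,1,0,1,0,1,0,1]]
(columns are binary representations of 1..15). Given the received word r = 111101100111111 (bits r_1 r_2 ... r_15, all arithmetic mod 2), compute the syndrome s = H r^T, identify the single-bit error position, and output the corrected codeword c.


s = (0, 1, 0, 0)^T, error position = 4, corrected codeword c = 111001100111111

Compute s = H r^T mod 2 one row at a time:
  s_1 = 0 + 0 + 1 + 1 + 1 + 1 + 1 + 1 = 6 ≡ 0 (mod 2).
  s_2 = 1 + 0 + 1 + 1 + 1 + 1 + 1 + 1 = 7 ≡ 1 (mod 2).
  s_3 = 1 + 1 + 1 + 1 + 1 + 1 + 1 + 1 = 8 ≡ 0 (mod 2).
  s_4 = 1 + 1 + 0 + 1 + 0 + 1 + 1 + 1 = 6 ≡ 0 (mod 2).
s = (0, 1, 0, 0)^T — this equals column 4 of H (binary 0100), so error is at position 4.
Correct: flip bit 4 of r = 111101100111111 to get c = 111001100111111.


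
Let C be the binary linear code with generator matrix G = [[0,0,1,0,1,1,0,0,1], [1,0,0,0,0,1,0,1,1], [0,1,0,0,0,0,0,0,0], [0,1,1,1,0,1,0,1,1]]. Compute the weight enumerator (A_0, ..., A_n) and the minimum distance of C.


Weight distribution: A_0 = 1, A_1 = 1, A_3 = 2, A_4 = 5, A_5 = 5, A_6 = 2. Minimum distance d = 1.

Enumerate all 2^4 = 16 messages m ∈ F_2^4.
For each, compute codeword c = mG in F_2^9, then tally its weight.
  m = 0000 → c = 000000000, weight = 0.
  m = 1000 → c = 001011001, weight = 4.
  m = 0100 → c = 100001011, weight = 4.
  m = 1100 → c = 101010010, weight = 4.
  m = 0010 → c = 010000000, weight = 1.
  m = 1010 → c = 011011001, weight = 5.
  m = 0110 → c = 110001011, weight = 5.
  m = 1110 → c = 111010010, weight = 5.
  m = 0001 → c = 011101011, weight = 6.
  m = 1001 → c = 010110010, weight = 4.
  m = 0101 → c = 111100000, weight = 4.
  m = 1101 → c = 110111001, weight = 6.
  m = 0011 → c = 001101011, weight = 5.
  m = 1011 → c = 000110010, weight = 3.
  m = 0111 → c = 101100000, weight = 3.
  m = 1111 → c = 100111001, weight = 5.
Tally weights:
  weight 0: 1 codewords.
  weight 1: 1 codewords.
  weight 3: 2 codewords.
  weight 4: 5 codewords.
  weight 5: 5 codewords.
  weight 6: 2 codewords.
Minimum distance d = smallest w > 0 with A_w > 0 = 1.
Sanity: Σ A_w = 16 = 2^4 = 16 ✓.


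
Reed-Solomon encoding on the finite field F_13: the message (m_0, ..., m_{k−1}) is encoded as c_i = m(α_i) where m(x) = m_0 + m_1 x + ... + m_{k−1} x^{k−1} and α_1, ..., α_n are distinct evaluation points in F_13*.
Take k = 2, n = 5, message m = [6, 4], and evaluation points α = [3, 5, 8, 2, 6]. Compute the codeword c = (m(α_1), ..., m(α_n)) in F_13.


c = [5, 0, 12, 1, 4]

Message polynomial: m(x) = 6 + 4·x (mod 13).
For each evaluation point α_i, compute m(α_i) mod 13:
  α_1 = 3: Horner steps 4 → 5, so m(3) = 5.
  α_2 = 5: Horner steps 4 → 0, so m(5) = 0.
  α_3 = 8: Horner steps 4 → 12, so m(8) = 12.
  α_4 = 2: Horner steps 4 → 1, so m(2) = 1.
  α_5 = 6: Horner steps 4 → 4, so m(6) = 4.
Codeword c = [5, 0, 12, 1, 4] ∈ F_13^5.


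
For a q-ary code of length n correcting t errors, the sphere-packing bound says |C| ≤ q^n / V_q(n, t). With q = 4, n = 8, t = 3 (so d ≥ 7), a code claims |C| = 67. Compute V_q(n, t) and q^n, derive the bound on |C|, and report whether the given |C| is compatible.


V_q(n, t) = 1789, q^n = 65536, Hamming bound = 36, |C| = 67 > bound (violated).

Step 1: Compute V_q(n, t) = Σ_{j=0}^3 C(n, j) (q−1)^j.
  j = 0: C(8,0)·(3)^0 = 1·1 = 1.
  j = 1: C(8,1)·(3)^1 = 8·3 = 24.
  j = 2: C(8,2)·(3)^2 = 28·9 = 252.
  j = 3: C(8,3)·(3)^3 = 56·27 = 1512.
  V_q(n, t) = 1 + 24 + 252 + 1512 = 1789.
Step 2: q^n = 4^8 = 65536.
Step 3: Hamming bound ⌊q^n / V_q(n,t)⌋ = ⌊65536/1789⌋ = 36.
Step 4: Compare |C| = 67 to 36: violated.
The claimed |C| lies above the Hamming bound, so no 4-ary code of length 8 with d ≥ 7 can have 67 codewords.


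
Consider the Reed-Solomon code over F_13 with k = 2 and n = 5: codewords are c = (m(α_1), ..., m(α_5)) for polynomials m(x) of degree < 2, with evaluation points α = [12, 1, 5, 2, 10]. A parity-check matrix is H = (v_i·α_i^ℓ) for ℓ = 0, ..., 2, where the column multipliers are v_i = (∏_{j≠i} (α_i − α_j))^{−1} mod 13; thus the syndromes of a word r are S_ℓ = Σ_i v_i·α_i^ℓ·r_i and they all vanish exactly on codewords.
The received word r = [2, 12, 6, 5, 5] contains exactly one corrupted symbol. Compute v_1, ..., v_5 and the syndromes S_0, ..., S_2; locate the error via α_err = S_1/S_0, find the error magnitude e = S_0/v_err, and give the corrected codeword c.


S = (2, 4, 8), error at position 4, error magnitude e = 1, c = [2, 12, 6, 4, 5].

Step 1: column multipliers v_i = (∏_{j≠i}(α_i − α_j))^{−1} mod 13.
  i = 1 (α = 12): (12−1)(12−5)(12−2)(12−10) = 11·7·10·2 = 1540 ≡ 6, so v_1 = 6^{−1} = 11 (mod 13).
  i = 2 (α = 1): (1−12)(1−5)(1−2)(1−10) = (−11)·(−4)·(−1)·(−9) = 396 ≡ 6, so v_2 = 6^{−1} = 11 (mod 13).
  i = 3 (α = 5): (5−12)(5−1)(5−2)(5−10) = (−7)·4·3·(−5) = 420 ≡ 4, so v_3 = 4^{−1} = 10 (mod 13).
  i = 4 (α = 2): (2−12)(2−1)(2−5)(2−10) = (−10)·1·(−3)·(−8) = −240 ≡ 7, so v_4 = 7^{−1} = 2 (mod 13).
  i = 5 (α = 10): (10−12)(10−1)(10−5)(10−2) = (−2)·9·5·8 = −720 ≡ 8, so v_5 = 8^{−1} = 5 (mod 13).
  v = [11, 11, 10, 2, 5].
Step 2: syndromes of r = [2, 12, 6, 5, 5] (all sums mod 13).
  S_0 = Σ v_i r_i = 11·2 + 11·12 + 10·6 + 2·5 + 5·5 = 249 ≡ 2.
  S_1 = Σ v_i α_i r_i = 11·12·2 + 11·1·12 + 10·5·6 + 2·2·5 + 5·10·5 = 966 ≡ 4.
  α_i^2 mod 13 = [1, 1, 12, 4, 9].
  S_2 = Σ v_i α_i^2 r_i = 11·1·2 + 11·1·12 + 10·12·6 + 2·4·5 + 5·9·5 = 1139 ≡ 8.
  S = (2, 4, 8) ≠ 0, so r is not a codeword (an error is present).
Step 3: locate the error. For a single error e at position i, S_ℓ = v_i·e·α_i^ℓ, so α_err = S_1/S_0.
  S_0^{−1} = 2^{−1} = 7 (mod 13), so α_err = 4·7 = 28 ≡ 2 = α_4. Error position i = 4.
  Consistency check: S_2/S_1 = 8·10 = 80 ≡ 2 = α_err ✓ (single-error assumption holds).
Step 4: error magnitude e = S_0/v_4 = S_0·∏_{j≠4}(α_4 − α_j) = 2·7 = 14 ≡ 1 (mod 13).
Step 5: correct position 4: c_4 = r_4 − e = 5 − 1 ≡ 4 (mod 13). Hence c = [2, 12, 6, 4, 5].
  Check: interpolating c through the α_i gives m(x) = 7 + 5·x (degree < 2) with m(α_i) = c_i for every i, so c is indeed a codeword.
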